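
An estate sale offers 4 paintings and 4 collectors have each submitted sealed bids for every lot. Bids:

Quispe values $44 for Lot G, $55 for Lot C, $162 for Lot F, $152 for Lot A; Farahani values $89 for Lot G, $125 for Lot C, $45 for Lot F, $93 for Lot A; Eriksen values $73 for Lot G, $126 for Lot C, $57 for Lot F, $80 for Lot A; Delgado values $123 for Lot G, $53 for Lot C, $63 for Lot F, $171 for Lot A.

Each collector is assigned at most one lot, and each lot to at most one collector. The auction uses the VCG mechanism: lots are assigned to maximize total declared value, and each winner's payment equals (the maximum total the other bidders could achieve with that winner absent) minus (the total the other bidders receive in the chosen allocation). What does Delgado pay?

Delgado pays $4.

Efficient allocation: Quispe→Lot F ($162), Farahani→Lot G ($89), Eriksen→Lot C ($126), Delgado→Lot A ($171); total welfare W = $548.
Delgado receives Lot A at value $171, so the others get W − 171 = $377.
Without Delgado: best allocation of the remaining 3 bidders over all 4 lots is Quispe→Lot F ($162), Farahani→Lot A ($93), Eriksen→Lot C ($126), total $381.
VCG payment = (others' best without Delgado) − (others' welfare with Delgado) = 381 − 377 = $4.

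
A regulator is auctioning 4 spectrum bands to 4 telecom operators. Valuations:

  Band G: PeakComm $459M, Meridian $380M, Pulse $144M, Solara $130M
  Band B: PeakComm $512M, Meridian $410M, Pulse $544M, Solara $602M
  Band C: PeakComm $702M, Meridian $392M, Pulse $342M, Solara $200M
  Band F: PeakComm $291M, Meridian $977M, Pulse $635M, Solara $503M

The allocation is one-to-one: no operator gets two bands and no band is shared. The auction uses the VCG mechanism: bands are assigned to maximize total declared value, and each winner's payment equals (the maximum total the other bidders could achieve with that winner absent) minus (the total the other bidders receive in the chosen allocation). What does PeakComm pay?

Efficient allocation: PeakComm→Band C ($702M), Meridian→Band F ($977M), Pulse→Band G ($144M), Solara→Band B ($602M); total welfare W = $2425M.
PeakComm receives Band C at value $702M, so the others get W − 702 = $1723M.
Without PeakComm: best allocation of the remaining 3 bidders over all 4 bands is Meridian→Band F ($977M), Pulse→Band C ($342M), Solara→Band B ($602M), total $1921M.
VCG payment = (others' best without PeakComm) − (others' welfare with PeakComm) = 1921 − 1723 = $198M.

PeakComm pays $198M.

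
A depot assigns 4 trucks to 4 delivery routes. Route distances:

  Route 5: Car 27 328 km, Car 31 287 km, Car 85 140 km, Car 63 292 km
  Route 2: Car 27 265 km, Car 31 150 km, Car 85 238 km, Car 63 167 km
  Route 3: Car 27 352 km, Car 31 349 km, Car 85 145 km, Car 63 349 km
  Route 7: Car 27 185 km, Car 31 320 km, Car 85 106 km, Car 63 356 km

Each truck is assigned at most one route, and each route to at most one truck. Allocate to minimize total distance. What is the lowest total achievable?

This is the linear assignment problem.
Optimal: Car 27→Route 7 (185 km), Car 31→Route 2 (150 km), Car 85→Route 3 (145 km), Car 63→Route 5 (292 km) — total 185+150+145+292 = 772 km.
Row-greedy (each truck in turn takes its cheapest remaining route) gives 824 km, worse by 52.
Next-best assignment: Car 27→Route 7, Car 31→Route 5, Car 85→Route 3, Car 63→Route 2 = 784 km.

Minimum total: 772 km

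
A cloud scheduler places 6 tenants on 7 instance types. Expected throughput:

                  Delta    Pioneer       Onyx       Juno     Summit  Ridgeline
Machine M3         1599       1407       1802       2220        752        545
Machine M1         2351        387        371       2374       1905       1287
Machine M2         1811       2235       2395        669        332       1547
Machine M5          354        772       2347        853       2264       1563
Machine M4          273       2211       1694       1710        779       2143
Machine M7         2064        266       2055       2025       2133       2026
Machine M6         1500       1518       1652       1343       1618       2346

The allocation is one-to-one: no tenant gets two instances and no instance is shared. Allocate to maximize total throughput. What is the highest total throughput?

Max total: 13787 ops/s

Optimal: Delta→Machine M1 (2351 ops/s), Pioneer→Machine M4 (2211 ops/s), Onyx→Machine M2 (2395 ops/s), Juno→Machine M3 (2220 ops/s), Summit→Machine M5 (2264 ops/s), Ridgeline→Machine M6 (2346 ops/s) — total 2351+2211+2395+2220+2264+2346 = 13787 ops/s.
Max-entry greedy (repeatedly take the single best remaining cell) gives 13654 ops/s, worse by 133.
Next-best assignment: Delta→Machine M1, Pioneer→Machine M4, Onyx→Machine M2, Juno→Machine M3, Summit→Machine M7, Ridgeline→Machine M6 = 13656 ops/s.
No other one-to-one assignment exceeds 13787 ops/s.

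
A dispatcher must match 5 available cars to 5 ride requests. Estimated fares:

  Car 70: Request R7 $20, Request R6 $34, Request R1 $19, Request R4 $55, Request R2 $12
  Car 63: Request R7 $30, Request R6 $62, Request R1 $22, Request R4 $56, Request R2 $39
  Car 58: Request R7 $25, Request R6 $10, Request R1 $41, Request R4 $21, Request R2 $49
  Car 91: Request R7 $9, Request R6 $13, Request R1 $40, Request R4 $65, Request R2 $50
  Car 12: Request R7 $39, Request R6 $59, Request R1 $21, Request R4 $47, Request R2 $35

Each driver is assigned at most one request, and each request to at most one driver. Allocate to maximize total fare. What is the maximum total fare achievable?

Optimal: Car 70→Request R4 ($55), Car 63→Request R6 ($62), Car 58→Request R1 ($41), Car 91→Request R2 ($50), Car 12→Request R7 ($39) — total 55+62+41+50+39 = $247.
Row-greedy (each driver in turn takes its best remaining request) gives $245, worse by 2.
Swapping Car 63↔Car 91 (Car 63→Request R2 $39, Car 91→Request R6 $13) loses 60.
Checked against all permutations: $247 is optimal.

Maximum total: $247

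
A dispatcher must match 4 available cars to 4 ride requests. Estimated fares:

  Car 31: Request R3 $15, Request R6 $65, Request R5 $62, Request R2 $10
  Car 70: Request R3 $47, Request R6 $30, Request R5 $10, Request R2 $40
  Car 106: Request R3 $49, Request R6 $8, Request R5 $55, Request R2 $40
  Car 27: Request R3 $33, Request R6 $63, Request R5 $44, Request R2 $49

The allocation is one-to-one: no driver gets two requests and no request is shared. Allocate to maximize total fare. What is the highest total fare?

This is a one-to-one assignment (maximum-weight bipartite matching).
Optimal: Car 31→Request R6 ($65), Car 70→Request R3 ($47), Car 106→Request R5 ($55), Car 27→Request R2 ($49) — total 65+47+55+49 = $216.
Column-greedy (each request in turn goes to its best remaining driver) gives $198, worse by 18.

Max total: $216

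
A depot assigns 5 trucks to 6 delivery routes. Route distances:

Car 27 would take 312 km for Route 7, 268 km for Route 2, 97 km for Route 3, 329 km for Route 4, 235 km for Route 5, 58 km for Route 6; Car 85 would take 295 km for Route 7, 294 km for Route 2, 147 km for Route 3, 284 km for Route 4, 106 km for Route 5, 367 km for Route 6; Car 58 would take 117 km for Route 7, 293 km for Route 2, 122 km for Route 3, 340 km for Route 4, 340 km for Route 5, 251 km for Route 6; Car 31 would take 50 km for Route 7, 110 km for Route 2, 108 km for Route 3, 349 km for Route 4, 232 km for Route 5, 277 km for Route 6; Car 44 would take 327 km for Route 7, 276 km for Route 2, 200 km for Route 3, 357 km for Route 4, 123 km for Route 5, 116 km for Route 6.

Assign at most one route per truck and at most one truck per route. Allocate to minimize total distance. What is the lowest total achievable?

Minimum total: 546 km

Optimal: Car 27→Route 3 (97 km), Car 85→Route 5 (106 km), Car 58→Route 7 (117 km), Car 31→Route 2 (110 km), Car 44→Route 6 (116 km) — total 97+106+117+110+116 = 546 km.
Column-greedy (each route in turn goes to its cheapest remaining truck) gives 847 km, worse by 301.
Next-best assignment: Car 27→Route 6, Car 85→Route 3, Car 58→Route 7, Car 31→Route 2, Car 44→Route 5 = 555 km.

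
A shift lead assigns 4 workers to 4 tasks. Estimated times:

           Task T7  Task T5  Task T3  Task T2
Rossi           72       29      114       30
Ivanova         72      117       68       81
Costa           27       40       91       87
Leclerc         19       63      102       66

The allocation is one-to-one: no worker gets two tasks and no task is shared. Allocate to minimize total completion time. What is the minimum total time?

Minimum total: 157 min

This is the linear assignment problem.
Optimal: Rossi→Task T2 (30 min), Ivanova→Task T3 (68 min), Costa→Task T5 (40 min), Leclerc→Task T7 (19 min) — total 30+68+40+19 = 157 min.
Column-greedy (each task in turn goes to its cheapest remaining worker) gives 203 min, worse by 46.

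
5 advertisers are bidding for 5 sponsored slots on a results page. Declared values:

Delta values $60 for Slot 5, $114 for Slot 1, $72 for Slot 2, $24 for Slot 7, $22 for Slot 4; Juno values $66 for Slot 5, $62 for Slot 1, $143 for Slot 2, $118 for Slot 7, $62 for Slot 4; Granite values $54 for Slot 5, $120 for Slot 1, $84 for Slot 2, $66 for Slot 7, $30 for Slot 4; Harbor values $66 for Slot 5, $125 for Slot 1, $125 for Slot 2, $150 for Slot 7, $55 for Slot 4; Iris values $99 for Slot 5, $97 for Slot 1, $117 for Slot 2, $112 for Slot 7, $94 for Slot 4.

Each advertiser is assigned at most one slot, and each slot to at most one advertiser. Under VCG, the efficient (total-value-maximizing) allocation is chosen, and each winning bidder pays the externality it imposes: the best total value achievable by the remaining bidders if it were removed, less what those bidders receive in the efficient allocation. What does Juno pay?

Efficient allocation: Delta→Slot 5 ($60), Juno→Slot 2 ($143), Granite→Slot 1 ($120), Harbor→Slot 7 ($150), Iris→Slot 4 ($94); total welfare W = $567.
Juno receives Slot 2 at value $143, so the others get W − 143 = $424.
Without Juno: best allocation of the remaining 4 bidders over all 5 slots is Delta→Slot 5 ($60), Granite→Slot 1 ($120), Harbor→Slot 7 ($150), Iris→Slot 2 ($117), total $447.
VCG payment = (others' best without Juno) − (others' welfare with Juno) = 447 − 424 = $23.

Juno pays $23.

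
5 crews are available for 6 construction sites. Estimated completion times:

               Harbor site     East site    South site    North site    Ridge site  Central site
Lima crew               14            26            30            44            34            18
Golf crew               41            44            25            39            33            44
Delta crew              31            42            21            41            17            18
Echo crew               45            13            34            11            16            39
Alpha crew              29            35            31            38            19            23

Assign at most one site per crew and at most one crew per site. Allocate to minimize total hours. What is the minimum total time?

Optimal: Lima crew→Harbor site (14 hours), Golf crew→South site (25 hours), Delta crew→Central site (18 hours), Echo crew→North site (11 hours), Alpha crew→Ridge site (19 hours) — total 14+25+18+11+19 = 87 hours.
Checked against all permutations: 87 hours is optimal.

Minimum total: 87 hours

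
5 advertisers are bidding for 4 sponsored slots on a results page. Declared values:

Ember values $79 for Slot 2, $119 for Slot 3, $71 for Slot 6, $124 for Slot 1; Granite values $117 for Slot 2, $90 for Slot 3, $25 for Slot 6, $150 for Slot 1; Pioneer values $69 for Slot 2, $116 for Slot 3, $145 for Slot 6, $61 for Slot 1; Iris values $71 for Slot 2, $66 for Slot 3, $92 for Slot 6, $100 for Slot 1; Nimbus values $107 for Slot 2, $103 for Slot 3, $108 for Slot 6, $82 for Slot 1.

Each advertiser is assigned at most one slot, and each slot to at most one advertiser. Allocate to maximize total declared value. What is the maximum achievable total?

Max total: $521

This is a one-to-one assignment (maximum-weight bipartite matching).
Optimal: Nimbus→Slot 2 ($107), Ember→Slot 3 ($119), Pioneer→Slot 6 ($145), Granite→Slot 1 ($150) — total 107+119+145+150 = $521.
Next-best assignment: Granite→Slot 2, Nimbus→Slot 3, Pioneer→Slot 6, Ember→Slot 1 = $489.
Swapping Ember↔Pioneer (Ember→Slot 6 $71, Pioneer→Slot 3 $116) loses 77.
No other one-to-one assignment exceeds $521.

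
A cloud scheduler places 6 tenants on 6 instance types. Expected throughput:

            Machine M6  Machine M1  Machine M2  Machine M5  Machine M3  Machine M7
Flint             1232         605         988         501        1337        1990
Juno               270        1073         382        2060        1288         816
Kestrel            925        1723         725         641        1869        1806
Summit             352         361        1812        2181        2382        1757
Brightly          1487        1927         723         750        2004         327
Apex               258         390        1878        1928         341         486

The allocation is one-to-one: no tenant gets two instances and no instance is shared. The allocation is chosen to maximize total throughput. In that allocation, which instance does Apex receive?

Apex receives Machine M2.

Optimal: Flint→Machine M7 (1990 ops/s), Juno→Machine M5 (2060 ops/s), Kestrel→Machine M1 (1723 ops/s), Summit→Machine M3 (2382 ops/s), Brightly→Machine M6 (1487 ops/s), Apex→Machine M2 (1878 ops/s) — total 1990+2060+1723+2382+1487+1878 = 11520 ops/s.
Row-greedy (each tenant in turn takes its best remaining instance) gives 9916 ops/s, worse by 1604.
No other one-to-one assignment exceeds 11520 ops/s.
Apex's own top instance is Machine M5 (1928 ops/s), but forcing Apex→Machine M5 and reassigning the rest optimally gives only 10228 ops/s — worse by 1292.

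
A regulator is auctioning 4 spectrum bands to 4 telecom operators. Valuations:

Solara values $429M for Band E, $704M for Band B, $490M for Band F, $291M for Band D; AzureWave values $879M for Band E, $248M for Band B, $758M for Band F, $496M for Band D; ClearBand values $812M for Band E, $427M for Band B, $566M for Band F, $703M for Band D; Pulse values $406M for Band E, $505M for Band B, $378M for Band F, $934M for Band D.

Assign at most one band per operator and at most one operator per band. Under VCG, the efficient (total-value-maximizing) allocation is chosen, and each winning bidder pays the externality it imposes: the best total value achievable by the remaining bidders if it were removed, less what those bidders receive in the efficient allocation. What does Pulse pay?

Efficient allocation: Solara→Band B ($704M), AzureWave→Band F ($758M), ClearBand→Band E ($812M), Pulse→Band D ($934M); total welfare W = $3208M.
Pulse receives Band D at value $934M, so the others get W − 934 = $2274M.
Without Pulse: best allocation of the remaining 3 bidders over all 4 bands is Solara→Band B ($704M), AzureWave→Band E ($879M), ClearBand→Band D ($703M), total $2286M.
VCG payment = (others' best without Pulse) − (others' welfare with Pulse) = 2286 − 2274 = $12M.

Pulse pays $12M.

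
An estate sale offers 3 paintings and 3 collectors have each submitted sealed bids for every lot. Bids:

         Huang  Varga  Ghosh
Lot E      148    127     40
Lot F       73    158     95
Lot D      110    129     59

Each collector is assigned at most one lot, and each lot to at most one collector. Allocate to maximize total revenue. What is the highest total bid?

Optimal: Huang→Lot E ($148), Varga→Lot D ($129), Ghosh→Lot F ($95) — total 148+129+95 = $372.
No other one-to-one assignment exceeds $372.

Max total: $372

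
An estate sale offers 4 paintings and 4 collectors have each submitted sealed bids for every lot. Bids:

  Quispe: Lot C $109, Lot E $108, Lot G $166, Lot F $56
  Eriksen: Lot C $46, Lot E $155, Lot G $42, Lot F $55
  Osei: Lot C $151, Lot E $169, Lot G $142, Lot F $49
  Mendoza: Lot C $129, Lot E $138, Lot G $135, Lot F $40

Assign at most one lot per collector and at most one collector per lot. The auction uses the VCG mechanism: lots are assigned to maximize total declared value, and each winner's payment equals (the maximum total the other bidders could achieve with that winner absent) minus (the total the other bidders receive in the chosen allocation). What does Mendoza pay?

Efficient allocation: Quispe→Lot G ($166), Eriksen→Lot F ($55), Osei→Lot E ($169), Mendoza→Lot C ($129); total welfare W = $519.
Mendoza receives Lot C at value $129, so the others get W − 129 = $390.
Without Mendoza: best allocation of the remaining 3 bidders over all 4 lots is Quispe→Lot G ($166), Eriksen→Lot E ($155), Osei→Lot C ($151), total $472.
VCG payment = (others' best without Mendoza) − (others' welfare with Mendoza) = 472 − 390 = $82.

Mendoza pays $82.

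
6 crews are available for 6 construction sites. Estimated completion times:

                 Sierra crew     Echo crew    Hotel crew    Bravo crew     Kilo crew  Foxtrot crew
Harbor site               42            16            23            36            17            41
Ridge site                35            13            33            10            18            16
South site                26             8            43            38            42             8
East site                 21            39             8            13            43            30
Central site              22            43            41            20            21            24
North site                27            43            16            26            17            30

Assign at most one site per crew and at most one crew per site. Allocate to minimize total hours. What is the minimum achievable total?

Optimal: Sierra crew→Central site (22 hours), Echo crew→Harbor site (16 hours), Hotel crew→East site (8 hours), Bravo crew→Ridge site (10 hours), Kilo crew→North site (17 hours), Foxtrot crew→South site (8 hours) — total 22+16+8+10+17+8 = 81 hours.
Row-greedy (each crew in turn takes its cheapest remaining site) gives 96 hours, worse by 15.
Every other assignment is strictly worse.

Minimum total: 81 hours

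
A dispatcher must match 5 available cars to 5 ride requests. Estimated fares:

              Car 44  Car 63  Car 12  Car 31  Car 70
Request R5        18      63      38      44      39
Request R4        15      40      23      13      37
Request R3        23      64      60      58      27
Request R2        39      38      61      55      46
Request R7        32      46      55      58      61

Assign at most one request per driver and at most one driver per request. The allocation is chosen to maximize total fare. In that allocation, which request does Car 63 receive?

Treat this as an assignment problem: match each driver to one request.
Optimal: Car 44→Request R4 ($15), Car 63→Request R5 ($63), Car 12→Request R2 ($61), Car 31→Request R3 ($58), Car 70→Request R7 ($61) — total 15+63+61+58+61 = $258.
Max-entry greedy (repeatedly take the single best remaining cell) gives $245, worse by 13.
Next-best assignment: Car 44→Request R2, Car 63→Request R5, Car 12→Request R3, Car 31→Request R7, Car 70→Request R4 = $257.
Swapping Car 12↔Car 70 (Car 12→Request R7 $55, Car 70→Request R2 $46) loses 21.
Car 63's own top request is Request R3 ($64), but forcing Car 63→Request R3 and reassigning the rest optimally gives only $245 — worse by 13.

Car 63 receives Request R5.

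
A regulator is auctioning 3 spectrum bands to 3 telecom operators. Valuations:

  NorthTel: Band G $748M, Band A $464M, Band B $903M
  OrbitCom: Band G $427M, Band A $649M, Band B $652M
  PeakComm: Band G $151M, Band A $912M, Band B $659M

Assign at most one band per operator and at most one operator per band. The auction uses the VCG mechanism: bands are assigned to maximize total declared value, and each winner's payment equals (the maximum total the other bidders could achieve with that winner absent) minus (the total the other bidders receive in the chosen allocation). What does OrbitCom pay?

OrbitCom pays $155M.

Efficient allocation: NorthTel→Band G ($748M), OrbitCom→Band B ($652M), PeakComm→Band A ($912M); total welfare W = $2312M.
OrbitCom receives Band B at value $652M, so the others get W − 652 = $1660M.
Without OrbitCom: best allocation of the remaining 2 bidders over all 3 bands is NorthTel→Band B ($903M), PeakComm→Band A ($912M), total $1815M.
VCG payment = (others' best without OrbitCom) − (others' welfare with OrbitCom) = 1815 − 1660 = $155M.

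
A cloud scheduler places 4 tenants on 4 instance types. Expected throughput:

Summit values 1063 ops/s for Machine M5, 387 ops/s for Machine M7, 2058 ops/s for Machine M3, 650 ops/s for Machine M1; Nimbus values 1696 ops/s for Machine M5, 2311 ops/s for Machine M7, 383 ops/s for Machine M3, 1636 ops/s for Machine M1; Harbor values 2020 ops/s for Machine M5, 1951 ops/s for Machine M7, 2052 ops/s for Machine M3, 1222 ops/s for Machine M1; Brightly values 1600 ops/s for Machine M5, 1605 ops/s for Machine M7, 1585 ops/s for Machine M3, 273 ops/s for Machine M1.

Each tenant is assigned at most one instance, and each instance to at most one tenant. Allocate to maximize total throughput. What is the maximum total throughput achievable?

Max total: 7319 ops/s

Treat this as an assignment problem: match each tenant to one instance.
Optimal: Summit→Machine M3 (2058 ops/s), Nimbus→Machine M1 (1636 ops/s), Harbor→Machine M5 (2020 ops/s), Brightly→Machine M7 (1605 ops/s) — total 2058+1636+2020+1605 = 7319 ops/s.
Next-best assignment: Summit→Machine M3, Nimbus→Machine M1, Harbor→Machine M7, Brightly→Machine M5 = 7245 ops/s.
Every other assignment is strictly worse.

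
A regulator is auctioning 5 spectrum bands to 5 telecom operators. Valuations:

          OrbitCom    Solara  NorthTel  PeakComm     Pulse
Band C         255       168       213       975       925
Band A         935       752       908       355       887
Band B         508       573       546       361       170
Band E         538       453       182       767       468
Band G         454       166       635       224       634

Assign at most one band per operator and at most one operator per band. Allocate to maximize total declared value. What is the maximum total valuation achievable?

This is the linear assignment problem.
Optimal: OrbitCom→Band A ($935M), Solara→Band B ($573M), NorthTel→Band G ($635M), PeakComm→Band E ($767M), Pulse→Band C ($925M) — total 935+573+635+767+925 = $3835M.
Row-greedy (each operator in turn takes its best remaining band) gives $3586M, worse by 249.
Next-best assignment: OrbitCom→Band E, Solara→Band B, NorthTel→Band A, PeakComm→Band C, Pulse→Band G = $3628M.
Every other assignment is strictly worse.

Maximum total: $3835M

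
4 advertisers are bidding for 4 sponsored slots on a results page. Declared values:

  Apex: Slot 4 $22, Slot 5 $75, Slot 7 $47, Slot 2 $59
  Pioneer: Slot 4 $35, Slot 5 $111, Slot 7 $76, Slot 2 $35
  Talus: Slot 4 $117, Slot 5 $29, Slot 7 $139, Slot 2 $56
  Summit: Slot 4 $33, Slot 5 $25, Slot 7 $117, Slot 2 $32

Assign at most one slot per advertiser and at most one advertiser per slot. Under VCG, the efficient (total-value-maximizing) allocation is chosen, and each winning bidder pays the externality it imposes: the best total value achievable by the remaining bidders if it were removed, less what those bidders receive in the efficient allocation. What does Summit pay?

Summit pays $22.

Efficient allocation: Apex→Slot 2 ($59), Pioneer→Slot 5 ($111), Talus→Slot 4 ($117), Summit→Slot 7 ($117); total welfare W = $404.
Summit receives Slot 7 at value $117, so the others get W − 117 = $287.
Without Summit: best allocation of the remaining 3 bidders over all 4 slots is Apex→Slot 2 ($59), Pioneer→Slot 5 ($111), Talus→Slot 7 ($139), total $309.
VCG payment = (others' best without Summit) − (others' welfare with Summit) = 309 − 287 = $22.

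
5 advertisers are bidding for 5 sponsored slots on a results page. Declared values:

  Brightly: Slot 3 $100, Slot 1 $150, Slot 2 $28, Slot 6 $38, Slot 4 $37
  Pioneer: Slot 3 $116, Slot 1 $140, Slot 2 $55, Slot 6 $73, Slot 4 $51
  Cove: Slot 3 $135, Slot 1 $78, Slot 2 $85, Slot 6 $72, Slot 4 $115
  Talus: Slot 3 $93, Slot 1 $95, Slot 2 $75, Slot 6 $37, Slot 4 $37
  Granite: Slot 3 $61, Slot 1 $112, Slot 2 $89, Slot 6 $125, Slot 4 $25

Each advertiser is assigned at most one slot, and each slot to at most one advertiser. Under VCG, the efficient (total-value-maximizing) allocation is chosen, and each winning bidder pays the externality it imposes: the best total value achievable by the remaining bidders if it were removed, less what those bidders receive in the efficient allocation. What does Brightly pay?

Brightly pays $44.

Efficient allocation: Brightly→Slot 1 ($150), Pioneer→Slot 3 ($116), Cove→Slot 4 ($115), Talus→Slot 2 ($75), Granite→Slot 6 ($125); total welfare W = $581.
Brightly receives Slot 1 at value $150, so the others get W − 150 = $431.
Without Brightly: best allocation of the remaining 4 bidders over all 5 slots is Pioneer→Slot 1 ($140), Cove→Slot 3 ($135), Talus→Slot 2 ($75), Granite→Slot 6 ($125), total $475.
VCG payment = (others' best without Brightly) − (others' welfare with Brightly) = 475 − 431 = $44.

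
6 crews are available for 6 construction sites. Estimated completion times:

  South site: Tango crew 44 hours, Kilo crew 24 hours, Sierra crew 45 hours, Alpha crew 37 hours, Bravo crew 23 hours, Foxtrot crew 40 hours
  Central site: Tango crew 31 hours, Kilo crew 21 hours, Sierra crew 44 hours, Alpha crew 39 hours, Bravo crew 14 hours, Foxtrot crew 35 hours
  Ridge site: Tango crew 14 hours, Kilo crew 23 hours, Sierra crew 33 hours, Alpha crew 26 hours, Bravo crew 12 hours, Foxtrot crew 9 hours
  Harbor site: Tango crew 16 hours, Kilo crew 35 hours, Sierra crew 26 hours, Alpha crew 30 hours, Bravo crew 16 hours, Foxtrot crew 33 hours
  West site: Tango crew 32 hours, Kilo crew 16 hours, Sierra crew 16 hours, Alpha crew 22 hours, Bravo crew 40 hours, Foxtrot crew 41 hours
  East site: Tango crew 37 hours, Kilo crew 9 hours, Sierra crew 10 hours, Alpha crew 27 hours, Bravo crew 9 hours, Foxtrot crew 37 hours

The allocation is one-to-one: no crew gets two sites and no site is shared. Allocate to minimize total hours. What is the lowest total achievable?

Minimum total: 95 hours

Treat this as an assignment problem: match each crew to one site.
Optimal: Tango crew→Harbor site (16 hours), Kilo crew→South site (24 hours), Sierra crew→East site (10 hours), Alpha crew→West site (22 hours), Bravo crew→Central site (14 hours), Foxtrot crew→Ridge site (9 hours) — total 16+24+10+22+14+9 = 95 hours.
Row-greedy (each crew in turn takes its cheapest remaining site) gives 123 hours, worse by 28.
Checked against all permutations: 95 hours is optimal.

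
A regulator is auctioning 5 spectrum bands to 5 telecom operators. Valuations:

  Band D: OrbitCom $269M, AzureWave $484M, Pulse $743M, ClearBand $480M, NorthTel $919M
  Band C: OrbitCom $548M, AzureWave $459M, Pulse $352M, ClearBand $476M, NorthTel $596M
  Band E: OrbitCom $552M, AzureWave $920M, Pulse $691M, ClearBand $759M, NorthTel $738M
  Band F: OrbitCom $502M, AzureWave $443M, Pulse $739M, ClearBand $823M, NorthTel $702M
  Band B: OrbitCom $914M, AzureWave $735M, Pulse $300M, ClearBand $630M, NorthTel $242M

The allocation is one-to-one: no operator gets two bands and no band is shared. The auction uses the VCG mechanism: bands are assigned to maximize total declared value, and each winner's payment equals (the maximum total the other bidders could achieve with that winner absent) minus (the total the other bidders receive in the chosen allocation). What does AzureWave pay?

Efficient allocation: OrbitCom→Band B ($914M), AzureWave→Band E ($920M), Pulse→Band D ($743M), ClearBand→Band F ($823M), NorthTel→Band C ($596M); total welfare W = $3996M.
AzureWave receives Band E at value $920M, so the others get W − 920 = $3076M.
Without AzureWave: best allocation of the remaining 4 bidders over all 5 bands is OrbitCom→Band B ($914M), Pulse→Band E ($691M), ClearBand→Band F ($823M), NorthTel→Band D ($919M), total $3347M.
VCG payment = (others' best without AzureWave) − (others' welfare with AzureWave) = 3347 − 3076 = $271M.

AzureWave pays $271M.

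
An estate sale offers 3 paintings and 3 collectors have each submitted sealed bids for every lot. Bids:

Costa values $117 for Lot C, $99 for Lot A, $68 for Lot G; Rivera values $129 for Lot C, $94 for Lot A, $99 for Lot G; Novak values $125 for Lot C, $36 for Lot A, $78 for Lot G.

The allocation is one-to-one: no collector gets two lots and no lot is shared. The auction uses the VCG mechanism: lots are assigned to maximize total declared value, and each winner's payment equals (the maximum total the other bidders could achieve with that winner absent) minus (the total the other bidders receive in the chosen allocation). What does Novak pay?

Efficient allocation: Costa→Lot A ($99), Rivera→Lot G ($99), Novak→Lot C ($125); total welfare W = $323.
Novak receives Lot C at value $125, so the others get W − 125 = $198.
Without Novak: best allocation of the remaining 2 bidders over all 3 lots is Costa→Lot A ($99), Rivera→Lot C ($129), total $228.
VCG payment = (others' best without Novak) − (others' welfare with Novak) = 228 − 198 = $30.

Novak pays $30.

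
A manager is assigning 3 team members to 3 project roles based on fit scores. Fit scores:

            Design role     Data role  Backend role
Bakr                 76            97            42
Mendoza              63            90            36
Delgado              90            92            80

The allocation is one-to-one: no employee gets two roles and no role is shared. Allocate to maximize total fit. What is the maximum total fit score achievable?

This is a one-to-one assignment (maximum-weight bipartite matching).
Optimal: Bakr→Design role (76 pts), Mendoza→Data role (90 pts), Delgado→Backend role (80 pts) — total 76+90+80 = 246 pts.
Column-greedy (each role in turn goes to its best remaining employee) gives 223 pts, worse by 23.
Next-best assignment: Bakr→Data role, Mendoza→Design role, Delgado→Backend role = 240 pts.
Every other assignment is strictly worse.

Maximum total: 246 pts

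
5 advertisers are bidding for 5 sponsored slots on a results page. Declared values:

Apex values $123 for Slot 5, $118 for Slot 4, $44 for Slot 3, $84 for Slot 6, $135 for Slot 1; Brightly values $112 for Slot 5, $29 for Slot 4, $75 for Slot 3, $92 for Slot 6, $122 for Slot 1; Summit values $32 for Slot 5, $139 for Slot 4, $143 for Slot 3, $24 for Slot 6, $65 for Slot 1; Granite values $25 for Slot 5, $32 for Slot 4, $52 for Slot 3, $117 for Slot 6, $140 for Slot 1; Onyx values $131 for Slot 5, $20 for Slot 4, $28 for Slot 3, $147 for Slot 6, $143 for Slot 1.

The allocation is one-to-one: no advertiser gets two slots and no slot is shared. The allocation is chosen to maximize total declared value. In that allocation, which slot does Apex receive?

Optimal: Apex→Slot 4 ($118), Brightly→Slot 5 ($112), Summit→Slot 3 ($143), Granite→Slot 1 ($140), Onyx→Slot 6 ($147) — total 118+112+143+140+147 = $660.
Column-greedy (each slot in turn goes to its best remaining advertiser) gives $597, worse by 63.
Next-best assignment: Apex→Slot 4, Brightly→Slot 5, Summit→Slot 3, Granite→Slot 6, Onyx→Slot 1 = $633.
No other one-to-one assignment exceeds $660.
Apex's own top slot is Slot 1 ($135), but forcing Apex→Slot 1 and reassigning the rest optimally gives only $597 — worse by 63.

Apex receives Slot 4.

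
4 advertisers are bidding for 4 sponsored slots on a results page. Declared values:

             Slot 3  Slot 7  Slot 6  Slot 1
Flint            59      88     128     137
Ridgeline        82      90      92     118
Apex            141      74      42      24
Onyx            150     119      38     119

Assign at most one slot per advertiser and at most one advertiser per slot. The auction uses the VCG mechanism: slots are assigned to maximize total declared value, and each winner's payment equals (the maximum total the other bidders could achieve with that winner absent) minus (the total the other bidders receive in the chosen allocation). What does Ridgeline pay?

Efficient allocation: Flint→Slot 6 ($128), Ridgeline→Slot 1 ($118), Apex→Slot 3 ($141), Onyx→Slot 7 ($119); total welfare W = $506.
Ridgeline receives Slot 1 at value $118, so the others get W − 118 = $388.
Without Ridgeline: best allocation of the remaining 3 bidders over all 4 slots is Flint→Slot 1 ($137), Apex→Slot 3 ($141), Onyx→Slot 7 ($119), total $397.
VCG payment = (others' best without Ridgeline) − (others' welfare with Ridgeline) = 397 − 388 = $9.

Ridgeline pays $9.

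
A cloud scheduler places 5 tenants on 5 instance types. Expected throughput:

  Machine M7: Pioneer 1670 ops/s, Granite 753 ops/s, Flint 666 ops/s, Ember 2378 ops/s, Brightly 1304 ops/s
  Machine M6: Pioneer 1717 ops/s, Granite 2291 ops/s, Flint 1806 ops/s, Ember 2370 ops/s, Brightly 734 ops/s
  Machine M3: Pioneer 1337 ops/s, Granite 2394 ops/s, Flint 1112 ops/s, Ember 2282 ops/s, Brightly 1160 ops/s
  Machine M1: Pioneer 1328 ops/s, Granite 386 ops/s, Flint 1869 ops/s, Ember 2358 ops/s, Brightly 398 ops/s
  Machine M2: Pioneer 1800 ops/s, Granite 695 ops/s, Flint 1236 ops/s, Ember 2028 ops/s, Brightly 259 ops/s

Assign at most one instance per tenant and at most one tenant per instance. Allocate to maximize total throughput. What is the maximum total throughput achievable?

Max total: 9737 ops/s

Treat this as an assignment problem: match each tenant to one instance.
Optimal: Pioneer→Machine M2 (1800 ops/s), Granite→Machine M3 (2394 ops/s), Flint→Machine M1 (1869 ops/s), Ember→Machine M6 (2370 ops/s), Brightly→Machine M7 (1304 ops/s) — total 1800+2394+1869+2370+1304 = 9737 ops/s.
Row-greedy (each tenant in turn takes its best remaining instance) gives 9175 ops/s, worse by 562.
Next-best assignment: Pioneer→Machine M2, Granite→Machine M3, Flint→Machine M6, Ember→Machine M1, Brightly→Machine M7 = 9662 ops/s.
Swapping Pioneer↔Granite (Pioneer→Machine M3 1337 ops/s, Granite→Machine M2 695 ops/s) loses 2162.
Checked against all permutations: 9737 ops/s is optimal.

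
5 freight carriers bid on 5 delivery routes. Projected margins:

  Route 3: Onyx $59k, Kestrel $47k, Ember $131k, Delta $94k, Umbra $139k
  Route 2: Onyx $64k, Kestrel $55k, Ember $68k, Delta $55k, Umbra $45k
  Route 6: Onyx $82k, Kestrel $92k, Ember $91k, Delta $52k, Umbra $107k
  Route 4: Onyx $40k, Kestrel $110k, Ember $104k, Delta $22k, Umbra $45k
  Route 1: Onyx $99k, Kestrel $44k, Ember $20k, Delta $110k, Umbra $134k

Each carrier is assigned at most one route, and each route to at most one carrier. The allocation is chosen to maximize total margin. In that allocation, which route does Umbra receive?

Umbra receives Route 6.

Optimal: Onyx→Route 2 ($64k), Kestrel→Route 4 ($110k), Ember→Route 3 ($131k), Delta→Route 1 ($110k), Umbra→Route 6 ($107k) — total 64+110+131+110+107 = $522k.
Row-greedy (each carrier in turn takes its best remaining route) gives $502k, worse by 20.
Swapping Ember↔Onyx (Ember→Route 2 $68k, Onyx→Route 3 $59k) loses 68.
Umbra's own top route is Route 3 ($139k), but forcing Umbra→Route 3 and reassigning the rest optimally gives only $514k — worse by 8.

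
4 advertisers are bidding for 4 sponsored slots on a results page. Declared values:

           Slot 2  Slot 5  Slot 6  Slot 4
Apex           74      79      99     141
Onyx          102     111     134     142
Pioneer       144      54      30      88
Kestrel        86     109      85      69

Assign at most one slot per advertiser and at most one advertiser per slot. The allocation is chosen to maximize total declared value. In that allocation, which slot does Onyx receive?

Onyx receives Slot 6.

Optimal: Apex→Slot 4 ($141), Onyx→Slot 6 ($134), Pioneer→Slot 2 ($144), Kestrel→Slot 5 ($109) — total 141+134+144+109 = $528.
Column-greedy (each slot in turn goes to its best remaining advertiser) gives $423, worse by 105.
Next-best assignment: Apex→Slot 6, Onyx→Slot 4, Pioneer→Slot 2, Kestrel→Slot 5 = $494.
Swapping Kestrel↔Apex (Kestrel→Slot 4 $69, Apex→Slot 5 $79) loses 102.
Checked against all permutations: $528 is optimal.
Onyx's own top slot is Slot 4 ($142), but forcing Onyx→Slot 4 and reassigning the rest optimally gives only $494 — worse by 34.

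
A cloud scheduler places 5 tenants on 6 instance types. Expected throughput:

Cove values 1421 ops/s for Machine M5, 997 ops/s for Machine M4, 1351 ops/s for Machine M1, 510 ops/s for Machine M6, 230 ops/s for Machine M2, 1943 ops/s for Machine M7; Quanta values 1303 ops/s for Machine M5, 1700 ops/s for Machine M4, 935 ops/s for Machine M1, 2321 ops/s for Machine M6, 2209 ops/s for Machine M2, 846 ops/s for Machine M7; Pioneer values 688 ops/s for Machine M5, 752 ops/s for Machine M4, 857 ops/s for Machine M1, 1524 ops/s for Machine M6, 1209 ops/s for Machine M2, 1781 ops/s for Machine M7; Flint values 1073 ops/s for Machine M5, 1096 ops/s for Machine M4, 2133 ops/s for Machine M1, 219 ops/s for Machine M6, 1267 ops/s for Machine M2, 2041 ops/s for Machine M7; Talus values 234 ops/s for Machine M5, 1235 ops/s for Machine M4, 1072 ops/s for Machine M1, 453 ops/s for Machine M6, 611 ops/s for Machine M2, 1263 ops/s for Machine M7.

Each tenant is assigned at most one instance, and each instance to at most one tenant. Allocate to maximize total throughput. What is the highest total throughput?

Optimal: Cove→Machine M7 (1943 ops/s), Quanta→Machine M2 (2209 ops/s), Pioneer→Machine M6 (1524 ops/s), Flint→Machine M1 (2133 ops/s), Talus→Machine M4 (1235 ops/s) — total 1943+2209+1524+2133+1235 = 9044 ops/s.
Max-entry greedy (repeatedly take the single best remaining cell) gives 8841 ops/s, worse by 203.

Max total: 9044 ops/s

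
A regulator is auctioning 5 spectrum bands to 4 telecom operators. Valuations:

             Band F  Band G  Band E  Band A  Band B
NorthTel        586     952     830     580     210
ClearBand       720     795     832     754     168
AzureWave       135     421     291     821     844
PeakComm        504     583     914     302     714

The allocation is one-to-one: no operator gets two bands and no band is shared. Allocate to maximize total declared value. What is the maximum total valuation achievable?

Optimal: NorthTel→Band G ($952M), ClearBand→Band A ($754M), AzureWave→Band B ($844M), PeakComm→Band E ($914M) — total 952+754+844+914 = $3464M.
Column-greedy (each band in turn goes to its best remaining operator) gives $3407M, worse by 57.
Swapping NorthTel↔AzureWave (NorthTel→Band B $210M, AzureWave→Band G $421M) loses 1165.
Checked against all permutations: $3464M is optimal.

Max total: $3464M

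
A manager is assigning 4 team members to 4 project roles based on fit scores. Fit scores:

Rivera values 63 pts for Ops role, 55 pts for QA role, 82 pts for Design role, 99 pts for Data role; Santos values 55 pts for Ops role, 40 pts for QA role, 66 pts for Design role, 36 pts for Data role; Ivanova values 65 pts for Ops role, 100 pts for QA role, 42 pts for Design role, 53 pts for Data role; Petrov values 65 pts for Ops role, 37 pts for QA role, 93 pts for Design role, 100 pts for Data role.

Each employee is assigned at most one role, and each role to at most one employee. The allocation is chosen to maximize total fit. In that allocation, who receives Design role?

Petrov receives Design role.

Optimal: Rivera→Data role (99 pts), Santos→Ops role (55 pts), Ivanova→QA role (100 pts), Petrov→Design role (93 pts) — total 99+55+100+93 = 347 pts.
Max-entry greedy (repeatedly take the single best remaining cell) gives 337 pts, worse by 10.
Next-best assignment: Rivera→Design role, Santos→Ops role, Ivanova→QA role, Petrov→Data role = 337 pts.
Petrov's own top role is Data role (100 pts), but forcing Petrov→Data role and reassigning the rest optimally gives only 337 pts — worse by 10.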